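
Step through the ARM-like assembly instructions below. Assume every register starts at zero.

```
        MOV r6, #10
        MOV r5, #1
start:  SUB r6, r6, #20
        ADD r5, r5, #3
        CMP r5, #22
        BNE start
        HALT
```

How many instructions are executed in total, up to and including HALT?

after MOV r6, #10: r6=10
after MOV r5, #1: r5=1
after SUB r6, r6, #20: r6=10-20=-10
after ADD r5, r5, #3: r5=1+3=4
CMP r5, #22  (cmp 4,22)
BNE start: taken
after SUB r6, r6, #20: r6=(-10)-20=-30
after ADD r5, r5, #3: r5=4+3=7
CMP r5, #22  (cmp 7,22)
BNE start: taken
after SUB r6, r6, #20: r6=(-30)-20=-50
after ADD r5, r5, #3: r5=7+3=10
CMP r5, #22  (cmp 10,22)
BNE start: taken
after SUB r6, r6, #20: r6=(-50)-20=-70
after ADD r5, r5, #3: r5=10+3=13
CMP r5, #22  (cmp 13,22)
BNE start: taken
after SUB r6, r6, #20: r6=(-70)-20=-90
after ADD r5, r5, #3: r5=13+3=16
CMP r5, #22  (cmp 16,22)
BNE start: taken
after SUB r6, r6, #20: r6=(-90)-20=-110
after ADD r5, r5, #3: r5=16+3=19
CMP r5, #22  (cmp 19,22)
BNE start: taken
after SUB r6, r6, #20: r6=(-110)-20=-130
after ADD r5, r5, #3: r5=19+3=22
CMP r5, #22  (cmp 22,22)
BNE start: not taken
halt.
Total executed instructions: 31.

31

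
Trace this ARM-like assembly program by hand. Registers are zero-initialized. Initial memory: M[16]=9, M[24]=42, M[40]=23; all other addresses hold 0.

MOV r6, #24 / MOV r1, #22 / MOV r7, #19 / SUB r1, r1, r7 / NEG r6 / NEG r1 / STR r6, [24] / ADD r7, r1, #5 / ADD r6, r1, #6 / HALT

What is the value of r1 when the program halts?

-3

after MOV r6, #24: r6=24
after MOV r1, #22: r1=22
after MOV r7, #19: r7=19
after SUB r1, r1, r7: r1=22-19=3
after NEG r6: r6=-(24)=-24
after NEG r1: r1=-(3)=-3
STR r6, [24] → M[24]=-24
after ADD r7, r1, #5: r7=(-3)+5=2
after ADD r6, r1, #6: r6=(-3)+6=3
halt.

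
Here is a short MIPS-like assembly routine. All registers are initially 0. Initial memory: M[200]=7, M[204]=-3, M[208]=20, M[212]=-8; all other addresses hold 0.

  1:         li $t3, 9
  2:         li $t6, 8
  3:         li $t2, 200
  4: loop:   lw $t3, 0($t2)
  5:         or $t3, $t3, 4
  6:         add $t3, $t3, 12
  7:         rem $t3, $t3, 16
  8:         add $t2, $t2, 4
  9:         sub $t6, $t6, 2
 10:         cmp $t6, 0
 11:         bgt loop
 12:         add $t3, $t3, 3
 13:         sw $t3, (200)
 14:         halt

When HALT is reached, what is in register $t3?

after li $t3, 9: $t3=9
after li $t6, 8: $t6=8
after li $t2, 200: $t2=200
after lw $t3, 0($t2): $t3=M[200]=7
after or $t3, $t3, 4: $t3=7|4=7
after add $t3, $t3, 12: $t3=7+12=19
after rem $t3, $t3, 16: $t3=19%16=3
after add $t2, $t2, 4: $t2=200+4=204
after sub $t6, $t6, 2: $t6=8-2=6
cmp $t6, 0  (cmp 6,0)
bgt loop: taken
after lw $t3, 0($t2): $t3=M[204]=-3
after or $t3, $t3, 4: $t3=(-3)|4=-3
after add $t3, $t3, 12: $t3=(-3)+12=9
after rem $t3, $t3, 16: $t3=9%16=9
after add $t2, $t2, 4: $t2=204+4=208
after sub $t6, $t6, 2: $t6=6-2=4
cmp $t6, 0  (cmp 4,0)
bgt loop: taken
after lw $t3, 0($t2): $t3=M[208]=20
after or $t3, $t3, 4: $t3=20|4=20
after add $t3, $t3, 12: $t3=20+12=32
after rem $t3, $t3, 16: $t3=32%16=0
after add $t2, $t2, 4: $t2=208+4=212
after sub $t6, $t6, 2: $t6=4-2=2
cmp $t6, 0  (cmp 2,0)
bgt loop: taken
after lw $t3, 0($t2): $t3=M[212]=-8
after or $t3, $t3, 4: $t3=(-8)|4=-4
after add $t3, $t3, 12: $t3=(-4)+12=8
after rem $t3, $t3, 16: $t3=8%16=8
after add $t2, $t2, 4: $t2=212+4=216
after sub $t6, $t6, 2: $t6=2-2=0
cmp $t6, 0  (cmp 0,0)
bgt loop: not taken
after add $t3, $t3, 3: $t3=8+3=11
sw $t3, (200) → M[200]=11
halt.

11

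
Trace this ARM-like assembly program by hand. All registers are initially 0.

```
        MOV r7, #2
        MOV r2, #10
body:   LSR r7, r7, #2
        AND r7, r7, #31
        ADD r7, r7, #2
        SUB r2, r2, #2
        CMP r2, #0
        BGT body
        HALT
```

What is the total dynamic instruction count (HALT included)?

33

after MOV r7, #2: r7=2
after MOV r2, #10: r2=10
after LSR r7, r7, #2: r7=2>>2=0
after AND r7, r7, #31: r7=0&31=0
after ADD r7, r7, #2: r7=0+2=2
after SUB r2, r2, #2: r2=10-2=8
CMP r2, #0  (cmp 8,0)
BGT body: taken
after LSR r7, r7, #2: r7=2>>2=0
after AND r7, r7, #31: r7=0&31=0
after ADD r7, r7, #2: r7=0+2=2
after SUB r2, r2, #2: r2=8-2=6
CMP r2, #0  (cmp 6,0)
BGT body: taken
after LSR r7, r7, #2: r7=2>>2=0
after AND r7, r7, #31: r7=0&31=0
after ADD r7, r7, #2: r7=0+2=2
after SUB r2, r2, #2: r2=6-2=4
CMP r2, #0  (cmp 4,0)
BGT body: taken
after LSR r7, r7, #2: r7=2>>2=0
after AND r7, r7, #31: r7=0&31=0
after ADD r7, r7, #2: r7=0+2=2
after SUB r2, r2, #2: r2=4-2=2
CMP r2, #0  (cmp 2,0)
BGT body: taken
after LSR r7, r7, #2: r7=2>>2=0
after AND r7, r7, #31: r7=0&31=0
after ADD r7, r7, #2: r7=0+2=2
after SUB r2, r2, #2: r2=2-2=0
CMP r2, #0  (cmp 0,0)
BGT body: not taken
halt.
Total executed instructions: 33.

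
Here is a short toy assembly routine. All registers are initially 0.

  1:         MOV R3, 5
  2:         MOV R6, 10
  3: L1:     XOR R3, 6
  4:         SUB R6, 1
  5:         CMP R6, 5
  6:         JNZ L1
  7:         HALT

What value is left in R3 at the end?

3

after MOV R3, 5: R3=5
after MOV R6, 10: R6=10
after XOR R3, 6: R3=5^6=3
after SUB R6, 1: R6=10-1=9
CMP R6, 5  (cmp 9,5)
JNZ L1: taken
after XOR R3, 6: R3=3^6=5
after SUB R6, 1: R6=9-1=8
CMP R6, 5  (cmp 8,5)
JNZ L1: taken
after XOR R3, 6: R3=5^6=3
after SUB R6, 1: R6=8-1=7
CMP R6, 5  (cmp 7,5)
JNZ L1: taken
after XOR R3, 6: R3=3^6=5
after SUB R6, 1: R6=7-1=6
CMP R6, 5  (cmp 6,5)
JNZ L1: taken
after XOR R3, 6: R3=5^6=3
after SUB R6, 1: R6=6-1=5
CMP R6, 5  (cmp 5,5)
JNZ L1: not taken
halt.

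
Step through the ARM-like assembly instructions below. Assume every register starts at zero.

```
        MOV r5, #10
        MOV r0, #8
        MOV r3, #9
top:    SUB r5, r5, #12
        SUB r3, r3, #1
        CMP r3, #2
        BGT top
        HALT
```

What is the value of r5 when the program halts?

MOV r5, #10 → r5=10
MOV r0, #8 → r0=8
MOV r3, #9 → r3=9
SUB r5, r5, #12 → r5=10-12=-2
SUB r3, r3, #1 → r3=9-1=8
CMP r3, #2  (cmp 8,2)
BGT top: taken
SUB r5, r5, #12 → r5=(-2)-12=-14
SUB r3, r3, #1 → r3=8-1=7
CMP r3, #2  (cmp 7,2)
BGT top: taken
SUB r5, r5, #12 → r5=(-14)-12=-26
SUB r3, r3, #1 → r3=7-1=6
CMP r3, #2  (cmp 6,2)
BGT top: taken
SUB r5, r5, #12 → r5=(-26)-12=-38
SUB r3, r3, #1 → r3=6-1=5
CMP r3, #2  (cmp 5,2)
BGT top: taken
SUB r5, r5, #12 → r5=(-38)-12=-50
SUB r3, r3, #1 → r3=5-1=4
CMP r3, #2  (cmp 4,2)
BGT top: taken
SUB r5, r5, #12 → r5=(-50)-12=-62
SUB r3, r3, #1 → r3=4-1=3
CMP r3, #2  (cmp 3,2)
BGT top: taken
SUB r5, r5, #12 → r5=(-62)-12=-74
SUB r3, r3, #1 → r3=3-1=2
CMP r3, #2  (cmp 2,2)
BGT top: not taken
halt.

-74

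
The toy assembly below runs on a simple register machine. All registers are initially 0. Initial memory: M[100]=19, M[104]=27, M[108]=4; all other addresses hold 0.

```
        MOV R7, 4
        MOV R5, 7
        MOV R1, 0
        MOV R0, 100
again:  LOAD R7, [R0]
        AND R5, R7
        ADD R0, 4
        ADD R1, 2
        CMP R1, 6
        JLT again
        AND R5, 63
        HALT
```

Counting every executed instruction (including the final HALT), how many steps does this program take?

after MOV R7, 4: R7=4
after MOV R5, 7: R5=7
after MOV R1, 0: R1=0
after MOV R0, 100: R0=100
after LOAD R7, [R0]: R7=M[100]=19
after AND R5, R7: R5=7&19=3
after ADD R0, 4: R0=100+4=104
after ADD R1, 2: R1=0+2=2
CMP R1, 6  (cmp 2,6)
JLT again: taken
after LOAD R7, [R0]: R7=M[104]=27
after AND R5, R7: R5=3&27=3
after ADD R0, 4: R0=104+4=108
after ADD R1, 2: R1=2+2=4
CMP R1, 6  (cmp 4,6)
JLT again: taken
after LOAD R7, [R0]: R7=M[108]=4
after AND R5, R7: R5=3&4=0
after ADD R0, 4: R0=108+4=112
after ADD R1, 2: R1=4+2=6
CMP R1, 6  (cmp 6,6)
JLT again: not taken
after AND R5, 63: R5=0&63=0
halt.
Total executed instructions: 24.

24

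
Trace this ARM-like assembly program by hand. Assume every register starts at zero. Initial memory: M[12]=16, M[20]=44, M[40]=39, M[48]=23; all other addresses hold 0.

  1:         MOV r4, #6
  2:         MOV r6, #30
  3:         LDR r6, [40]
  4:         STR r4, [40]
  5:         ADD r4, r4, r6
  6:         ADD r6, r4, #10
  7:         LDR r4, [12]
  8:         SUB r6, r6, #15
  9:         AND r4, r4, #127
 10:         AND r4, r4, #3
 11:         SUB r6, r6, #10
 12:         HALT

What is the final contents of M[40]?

6

MOV r4, #6 → r4=6
MOV r6, #30 → r6=30
LDR r6, [40] → r6=M[40]=39
STR r4, [40] → M[40]=6
ADD r4, r4, r6 → r4=6+39=45
ADD r6, r4, #10 → r6=45+10=55
LDR r4, [12] → r4=M[12]=16
SUB r6, r6, #15 → r6=55-15=40
AND r4, r4, #127 → r4=16&127=16
AND r4, r4, #3 → r4=16&3=0
SUB r6, r6, #10 → r6=40-10=30
halt.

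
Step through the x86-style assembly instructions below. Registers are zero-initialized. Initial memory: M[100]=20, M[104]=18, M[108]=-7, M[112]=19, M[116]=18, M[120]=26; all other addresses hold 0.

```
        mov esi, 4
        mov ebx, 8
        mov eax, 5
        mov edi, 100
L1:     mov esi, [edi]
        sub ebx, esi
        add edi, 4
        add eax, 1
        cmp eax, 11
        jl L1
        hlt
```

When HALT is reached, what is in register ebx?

esi=4
ebx=8
eax=5
edi=100
esi=M[100]=20
ebx=8-20=-12
edi=100+4=104
eax=5+1=6
cmp eax, 11  (cmp 6,11)
jl L1: taken
esi=M[104]=18
ebx=(-12)-18=-30
edi=104+4=108
eax=6+1=7
cmp eax, 11  (cmp 7,11)
jl L1: taken
esi=M[108]=-7
ebx=(-30)-(-7)=-23
edi=108+4=112
eax=7+1=8
cmp eax, 11  (cmp 8,11)
jl L1: taken
esi=M[112]=19
ebx=(-23)-19=-42
edi=112+4=116
eax=8+1=9
cmp eax, 11  (cmp 9,11)
jl L1: taken
esi=M[116]=18
ebx=(-42)-18=-60
edi=116+4=120
eax=9+1=10
cmp eax, 11  (cmp 10,11)
jl L1: taken
esi=M[120]=26
ebx=(-60)-26=-86
edi=120+4=124
eax=10+1=11
cmp eax, 11  (cmp 11,11)
jl L1: not taken
halt.

-86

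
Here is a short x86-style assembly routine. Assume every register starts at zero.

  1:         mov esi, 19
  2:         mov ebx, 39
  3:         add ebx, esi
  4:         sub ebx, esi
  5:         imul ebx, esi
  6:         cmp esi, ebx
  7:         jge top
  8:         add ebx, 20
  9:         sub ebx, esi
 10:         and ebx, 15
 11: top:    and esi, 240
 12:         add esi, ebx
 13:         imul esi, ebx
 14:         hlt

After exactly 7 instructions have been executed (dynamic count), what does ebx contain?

after mov esi, 19: esi=19
after mov ebx, 39: ebx=39
after add ebx, esi: ebx=39+19=58
after sub ebx, esi: ebx=58-19=39
after imul ebx, esi: ebx=39*19=741
cmp esi, ebx  (cmp 19,741)
jge top: not taken
After step 7: ebx = 741.

741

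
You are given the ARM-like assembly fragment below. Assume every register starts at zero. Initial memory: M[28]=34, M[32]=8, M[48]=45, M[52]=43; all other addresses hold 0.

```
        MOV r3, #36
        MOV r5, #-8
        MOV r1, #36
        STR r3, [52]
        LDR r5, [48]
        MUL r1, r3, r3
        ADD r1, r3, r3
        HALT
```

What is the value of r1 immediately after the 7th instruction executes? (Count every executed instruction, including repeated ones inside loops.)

MOV r3, #36 → r3=36
MOV r5, #-8 → r5=-8
MOV r1, #36 → r1=36
STR r3, [52] → M[52]=36
LDR r5, [48] → r5=M[48]=45
MUL r1, r3, r3 → r1=36*36=1296
ADD r1, r3, r3 → r1=36+36=72
After step 7: r1 = 72.

72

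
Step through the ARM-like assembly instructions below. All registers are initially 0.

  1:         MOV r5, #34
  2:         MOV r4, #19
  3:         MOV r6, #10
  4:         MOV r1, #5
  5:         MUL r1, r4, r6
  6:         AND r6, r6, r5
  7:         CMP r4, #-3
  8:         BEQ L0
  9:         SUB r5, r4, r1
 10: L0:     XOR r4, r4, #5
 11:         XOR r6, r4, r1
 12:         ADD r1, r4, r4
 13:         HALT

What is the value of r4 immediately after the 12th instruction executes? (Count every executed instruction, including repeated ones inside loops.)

after MOV r5, #34: r5=34
after MOV r4, #19: r4=19
after MOV r6, #10: r6=10
after MOV r1, #5: r1=5
after MUL r1, r4, r6: r1=19*10=190
after AND r6, r6, r5: r6=10&34=2
CMP r4, #-3  (cmp 19,-3)
BEQ L0: not taken
after SUB r5, r4, r1: r5=19-190=-171
after XOR r4, r4, #5: r4=19^5=22
after XOR r6, r4, r1: r6=22^190=168
after ADD r1, r4, r4: r1=22+22=44
After step 12: r4 = 22.

22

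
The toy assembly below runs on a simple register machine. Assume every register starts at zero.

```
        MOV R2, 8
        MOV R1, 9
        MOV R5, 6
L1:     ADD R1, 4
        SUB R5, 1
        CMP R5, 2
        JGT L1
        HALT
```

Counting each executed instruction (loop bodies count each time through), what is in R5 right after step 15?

3

MOV R2, 8 → R2=8
MOV R1, 9 → R1=9
MOV R5, 6 → R5=6
ADD R1, 4 → R1=9+4=13
SUB R5, 1 → R5=6-1=5
CMP R5, 2  (cmp 5,2)
JGT L1: taken
ADD R1, 4 → R1=13+4=17
SUB R5, 1 → R5=5-1=4
CMP R5, 2  (cmp 4,2)
JGT L1: taken
ADD R1, 4 → R1=17+4=21
SUB R5, 1 → R5=4-1=3
CMP R5, 2  (cmp 3,2)
JGT L1: taken
After step 15: R5 = 3.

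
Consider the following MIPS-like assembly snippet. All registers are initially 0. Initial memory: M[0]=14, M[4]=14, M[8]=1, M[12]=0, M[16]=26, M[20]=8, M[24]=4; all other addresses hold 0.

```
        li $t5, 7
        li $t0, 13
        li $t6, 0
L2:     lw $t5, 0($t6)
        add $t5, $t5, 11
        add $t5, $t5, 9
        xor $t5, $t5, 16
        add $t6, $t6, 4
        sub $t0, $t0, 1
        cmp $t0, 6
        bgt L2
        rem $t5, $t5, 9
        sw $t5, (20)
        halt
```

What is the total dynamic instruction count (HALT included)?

$t5=7
$t0=13
$t6=0
$t5=M[0]=14
$t5=14+11=25
$t5=25+9=34
$t5=34^16=50
$t6=0+4=4
$t0=13-1=12
cmp $t0, 6  (cmp 12,6)
bgt L2: taken
$t5=M[4]=14
$t5=14+11=25
$t5=25+9=34
$t5=34^16=50
$t6=4+4=8
$t0=12-1=11
cmp $t0, 6  (cmp 11,6)
bgt L2: taken
$t5=M[8]=1
$t5=1+11=12
$t5=12+9=21
$t5=21^16=5
$t6=8+4=12
$t0=11-1=10
cmp $t0, 6  (cmp 10,6)
bgt L2: taken
$t5=M[12]=0
$t5=0+11=11
$t5=11+9=20
$t5=20^16=4
$t6=12+4=16
$t0=10-1=9
cmp $t0, 6  (cmp 9,6)
bgt L2: taken
$t5=M[16]=26
$t5=26+11=37
$t5=37+9=46
$t5=46^16=62
$t6=16+4=20
$t0=9-1=8
cmp $t0, 6  (cmp 8,6)
bgt L2: taken
$t5=M[20]=8
$t5=8+11=19
$t5=19+9=28
$t5=28^16=12
$t6=20+4=24
$t0=8-1=7
cmp $t0, 6  (cmp 7,6)
bgt L2: taken
$t5=M[24]=4
$t5=4+11=15
$t5=15+9=24
$t5=24^16=8
$t6=24+4=28
$t0=7-1=6
cmp $t0, 6  (cmp 6,6)
bgt L2: not taken
$t5=8%9=8
sw $t5, (20) → M[20]=8
halt.
Total executed instructions: 62.

62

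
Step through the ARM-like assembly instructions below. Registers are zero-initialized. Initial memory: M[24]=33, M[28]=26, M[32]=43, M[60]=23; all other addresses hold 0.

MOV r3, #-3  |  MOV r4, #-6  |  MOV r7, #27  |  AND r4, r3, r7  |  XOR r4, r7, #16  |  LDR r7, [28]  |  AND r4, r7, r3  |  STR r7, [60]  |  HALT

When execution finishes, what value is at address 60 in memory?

r3=-3
r4=-6
r7=27
r4=(-3)&27=25
r4=27^16=11
r7=M[28]=26
r4=26&(-3)=24
STR r7, [60] → M[60]=26
halt.

26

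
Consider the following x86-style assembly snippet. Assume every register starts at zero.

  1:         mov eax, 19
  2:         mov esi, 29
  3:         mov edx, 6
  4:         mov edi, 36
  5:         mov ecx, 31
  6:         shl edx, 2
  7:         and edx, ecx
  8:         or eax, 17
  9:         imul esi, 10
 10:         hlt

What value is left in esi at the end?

290

after mov eax, 19: eax=19
after mov esi, 29: esi=29
after mov edx, 6: edx=6
after mov edi, 36: edi=36
after mov ecx, 31: ecx=31
after shl edx, 2: edx=6<<2=24
after and edx, ecx: edx=24&31=24
after or eax, 17: eax=19|17=19
after imul esi, 10: esi=29*10=290
halt.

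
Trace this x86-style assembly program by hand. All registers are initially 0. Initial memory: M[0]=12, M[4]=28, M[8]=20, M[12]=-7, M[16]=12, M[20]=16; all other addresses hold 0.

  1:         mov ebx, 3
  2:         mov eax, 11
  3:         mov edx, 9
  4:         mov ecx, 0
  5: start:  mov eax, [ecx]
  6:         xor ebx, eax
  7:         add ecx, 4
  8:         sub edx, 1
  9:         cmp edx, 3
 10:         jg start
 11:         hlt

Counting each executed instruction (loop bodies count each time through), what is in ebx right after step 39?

-30

mov ebx, 3 → ebx=3
mov eax, 11 → eax=11
mov edx, 9 → edx=9
mov ecx, 0 → ecx=0
mov eax, [ecx] → eax=M[0]=12
xor ebx, eax → ebx=3^12=15
add ecx, 4 → ecx=0+4=4
sub edx, 1 → edx=9-1=8
cmp edx, 3  (cmp 8,3)
jg start: taken
mov eax, [ecx] → eax=M[4]=28
xor ebx, eax → ebx=15^28=19
add ecx, 4 → ecx=4+4=8
sub edx, 1 → edx=8-1=7
cmp edx, 3  (cmp 7,3)
jg start: taken
mov eax, [ecx] → eax=M[8]=20
xor ebx, eax → ebx=19^20=7
add ecx, 4 → ecx=8+4=12
sub edx, 1 → edx=7-1=6
cmp edx, 3  (cmp 6,3)
jg start: taken
mov eax, [ecx] → eax=M[12]=-7
xor ebx, eax → ebx=7^(-7)=-2
add ecx, 4 → ecx=12+4=16
sub edx, 1 → edx=6-1=5
cmp edx, 3  (cmp 5,3)
jg start: taken
mov eax, [ecx] → eax=M[16]=12
xor ebx, eax → ebx=(-2)^12=-14
add ecx, 4 → ecx=16+4=20
sub edx, 1 → edx=5-1=4
cmp edx, 3  (cmp 4,3)
jg start: taken
mov eax, [ecx] → eax=M[20]=16
xor ebx, eax → ebx=(-14)^16=-30
add ecx, 4 → ecx=20+4=24
sub edx, 1 → edx=4-1=3
cmp edx, 3  (cmp 3,3)
After step 39: ebx = -30.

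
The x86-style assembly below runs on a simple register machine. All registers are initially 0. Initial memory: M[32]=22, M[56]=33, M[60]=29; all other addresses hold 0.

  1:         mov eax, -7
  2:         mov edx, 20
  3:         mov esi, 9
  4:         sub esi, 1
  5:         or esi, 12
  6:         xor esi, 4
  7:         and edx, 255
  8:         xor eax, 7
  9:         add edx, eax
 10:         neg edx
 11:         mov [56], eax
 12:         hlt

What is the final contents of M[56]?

mov eax, -7 → eax=-7
mov edx, 20 → edx=20
mov esi, 9 → esi=9
sub esi, 1 → esi=9-1=8
or esi, 12 → esi=8|12=12
xor esi, 4 → esi=12^4=8
and edx, 255 → edx=20&255=20
xor eax, 7 → eax=(-7)^7=-2
add edx, eax → edx=20+(-2)=18
neg edx → edx=-(18)=-18
mov [56], eax → M[56]=-2
halt.

-2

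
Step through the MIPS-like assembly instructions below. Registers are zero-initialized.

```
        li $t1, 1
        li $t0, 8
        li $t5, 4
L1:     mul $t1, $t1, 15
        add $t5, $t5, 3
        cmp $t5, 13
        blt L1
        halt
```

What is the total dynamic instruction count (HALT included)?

16

after li $t1, 1: $t1=1
after li $t0, 8: $t0=8
after li $t5, 4: $t5=4
after mul $t1, $t1, 15: $t1=1*15=15
after add $t5, $t5, 3: $t5=4+3=7
cmp $t5, 13  (cmp 7,13)
blt L1: taken
after mul $t1, $t1, 15: $t1=15*15=225
after add $t5, $t5, 3: $t5=7+3=10
cmp $t5, 13  (cmp 10,13)
blt L1: taken
after mul $t1, $t1, 15: $t1=225*15=3375
after add $t5, $t5, 3: $t5=10+3=13
cmp $t5, 13  (cmp 13,13)
blt L1: not taken
halt.
Total executed instructions: 16.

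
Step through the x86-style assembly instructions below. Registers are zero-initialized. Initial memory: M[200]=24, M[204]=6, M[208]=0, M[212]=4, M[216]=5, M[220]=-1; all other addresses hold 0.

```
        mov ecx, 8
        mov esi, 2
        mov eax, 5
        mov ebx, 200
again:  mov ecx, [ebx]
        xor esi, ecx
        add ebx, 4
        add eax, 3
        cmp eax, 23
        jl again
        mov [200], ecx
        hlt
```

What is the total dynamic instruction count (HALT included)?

ecx=8
esi=2
eax=5
ebx=200
ecx=M[200]=24
esi=2^24=26
ebx=200+4=204
eax=5+3=8
cmp eax, 23  (cmp 8,23)
jl again: taken
ecx=M[204]=6
esi=26^6=28
ebx=204+4=208
eax=8+3=11
cmp eax, 23  (cmp 11,23)
jl again: taken
ecx=M[208]=0
esi=28^0=28
ebx=208+4=212
eax=11+3=14
cmp eax, 23  (cmp 14,23)
jl again: taken
ecx=M[212]=4
esi=28^4=24
ebx=212+4=216
eax=14+3=17
cmp eax, 23  (cmp 17,23)
jl again: taken
ecx=M[216]=5
esi=24^5=29
ebx=216+4=220
eax=17+3=20
cmp eax, 23  (cmp 20,23)
jl again: taken
ecx=M[220]=-1
esi=29^(-1)=-30
ebx=220+4=224
eax=20+3=23
cmp eax, 23  (cmp 23,23)
jl again: not taken
mov [200], ecx → M[200]=-1
halt.
Total executed instructions: 42.

42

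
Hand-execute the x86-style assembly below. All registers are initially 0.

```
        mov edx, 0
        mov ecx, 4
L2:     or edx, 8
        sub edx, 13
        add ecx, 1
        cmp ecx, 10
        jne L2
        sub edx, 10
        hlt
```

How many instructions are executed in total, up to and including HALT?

after mov edx, 0: edx=0
after mov ecx, 4: ecx=4
after or edx, 8: edx=0|8=8
after sub edx, 13: edx=8-13=-5
after add ecx, 1: ecx=4+1=5
cmp ecx, 10  (cmp 5,10)
jne L2: taken
after or edx, 8: edx=(-5)|8=-5
after sub edx, 13: edx=(-5)-13=-18
after add ecx, 1: ecx=5+1=6
cmp ecx, 10  (cmp 6,10)
jne L2: taken
after or edx, 8: edx=(-18)|8=-18
after sub edx, 13: edx=(-18)-13=-31
after add ecx, 1: ecx=6+1=7
cmp ecx, 10  (cmp 7,10)
jne L2: taken
after or edx, 8: edx=(-31)|8=-23
after sub edx, 13: edx=(-23)-13=-36
after add ecx, 1: ecx=7+1=8
cmp ecx, 10  (cmp 8,10)
jne L2: taken
after or edx, 8: edx=(-36)|8=-36
after sub edx, 13: edx=(-36)-13=-49
after add ecx, 1: ecx=8+1=9
cmp ecx, 10  (cmp 9,10)
jne L2: taken
after or edx, 8: edx=(-49)|8=-49
after sub edx, 13: edx=(-49)-13=-62
after add ecx, 1: ecx=9+1=10
cmp ecx, 10  (cmp 10,10)
jne L2: not taken
after sub edx, 10: edx=(-62)-10=-72
halt.
Total executed instructions: 34.

34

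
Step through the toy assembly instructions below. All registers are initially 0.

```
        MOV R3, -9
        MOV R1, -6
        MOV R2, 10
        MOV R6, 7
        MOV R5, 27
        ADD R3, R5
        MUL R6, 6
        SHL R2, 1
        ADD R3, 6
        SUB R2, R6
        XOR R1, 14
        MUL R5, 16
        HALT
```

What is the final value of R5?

432

after MOV R3, -9: R3=-9
after MOV R1, -6: R1=-6
after MOV R2, 10: R2=10
after MOV R6, 7: R6=7
after MOV R5, 27: R5=27
after ADD R3, R5: R3=(-9)+27=18
after MUL R6, 6: R6=7*6=42
after SHL R2, 1: R2=10<<1=20
after ADD R3, 6: R3=18+6=24
after SUB R2, R6: R2=20-42=-22
after XOR R1, 14: R1=(-6)^14=-12
after MUL R5, 16: R5=27*16=432
halt.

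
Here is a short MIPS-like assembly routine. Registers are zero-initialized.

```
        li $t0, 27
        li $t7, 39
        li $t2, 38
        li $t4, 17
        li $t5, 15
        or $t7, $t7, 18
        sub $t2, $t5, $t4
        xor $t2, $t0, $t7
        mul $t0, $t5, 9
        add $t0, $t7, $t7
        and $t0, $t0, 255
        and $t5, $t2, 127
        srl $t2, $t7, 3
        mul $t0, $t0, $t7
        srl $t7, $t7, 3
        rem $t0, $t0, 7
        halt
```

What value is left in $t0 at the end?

after li $t0, 27: $t0=27
after li $t7, 39: $t7=39
after li $t2, 38: $t2=38
after li $t4, 17: $t4=17
after li $t5, 15: $t5=15
after or $t7, $t7, 18: $t7=39|18=55
after sub $t2, $t5, $t4: $t2=15-17=-2
after xor $t2, $t0, $t7: $t2=27^55=44
after mul $t0, $t5, 9: $t0=15*9=135
after add $t0, $t7, $t7: $t0=55+55=110
after and $t0, $t0, 255: $t0=110&255=110
after and $t5, $t2, 127: $t5=44&127=44
after srl $t2, $t7, 3: $t2=55>>3=6
after mul $t0, $t0, $t7: $t0=110*55=6050
after srl $t7, $t7, 3: $t7=55>>3=6
after rem $t0, $t0, 7: $t0=6050%7=2
halt.

2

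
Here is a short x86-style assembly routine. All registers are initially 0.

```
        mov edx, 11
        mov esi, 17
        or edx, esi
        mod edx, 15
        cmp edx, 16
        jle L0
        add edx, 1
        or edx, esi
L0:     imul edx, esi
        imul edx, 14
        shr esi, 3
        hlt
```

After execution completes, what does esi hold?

2

mov edx, 11 → edx=11
mov esi, 17 → esi=17
or edx, esi → edx=11|17=27
mod edx, 15 → edx=27%15=12
cmp edx, 16  (cmp 12,16)
jle L0: taken
imul edx, esi → edx=12*17=204
imul edx, 14 → edx=204*14=2856
shr esi, 3 → esi=17>>3=2
halt.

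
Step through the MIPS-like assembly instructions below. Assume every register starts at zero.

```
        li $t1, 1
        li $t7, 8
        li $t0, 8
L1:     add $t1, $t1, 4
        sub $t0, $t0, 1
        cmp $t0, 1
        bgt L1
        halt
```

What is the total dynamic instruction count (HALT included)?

$t1=1
$t7=8
$t0=8
$t1=1+4=5
$t0=8-1=7
cmp $t0, 1  (cmp 7,1)
bgt L1: taken
$t1=5+4=9
$t0=7-1=6
cmp $t0, 1  (cmp 6,1)
bgt L1: taken
$t1=9+4=13
$t0=6-1=5
cmp $t0, 1  (cmp 5,1)
bgt L1: taken
$t1=13+4=17
$t0=5-1=4
cmp $t0, 1  (cmp 4,1)
bgt L1: taken
$t1=17+4=21
$t0=4-1=3
cmp $t0, 1  (cmp 3,1)
bgt L1: taken
$t1=21+4=25
$t0=3-1=2
cmp $t0, 1  (cmp 2,1)
bgt L1: taken
$t1=25+4=29
$t0=2-1=1
cmp $t0, 1  (cmp 1,1)
bgt L1: not taken
halt.
Total executed instructions: 32.

32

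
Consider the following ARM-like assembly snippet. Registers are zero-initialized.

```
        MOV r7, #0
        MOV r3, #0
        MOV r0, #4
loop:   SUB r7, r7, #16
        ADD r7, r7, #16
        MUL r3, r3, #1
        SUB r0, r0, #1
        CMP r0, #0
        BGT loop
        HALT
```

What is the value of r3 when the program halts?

after MOV r7, #0: r7=0
after MOV r3, #0: r3=0
after MOV r0, #4: r0=4
after SUB r7, r7, #16: r7=0-16=-16
after ADD r7, r7, #16: r7=(-16)+16=0
after MUL r3, r3, #1: r3=0*1=0
after SUB r0, r0, #1: r0=4-1=3
CMP r0, #0  (cmp 3,0)
BGT loop: taken
after SUB r7, r7, #16: r7=0-16=-16
after ADD r7, r7, #16: r7=(-16)+16=0
after MUL r3, r3, #1: r3=0*1=0
after SUB r0, r0, #1: r0=3-1=2
CMP r0, #0  (cmp 2,0)
BGT loop: taken
after SUB r7, r7, #16: r7=0-16=-16
after ADD r7, r7, #16: r7=(-16)+16=0
after MUL r3, r3, #1: r3=0*1=0
after SUB r0, r0, #1: r0=2-1=1
CMP r0, #0  (cmp 1,0)
BGT loop: taken
after SUB r7, r7, #16: r7=0-16=-16
after ADD r7, r7, #16: r7=(-16)+16=0
after MUL r3, r3, #1: r3=0*1=0
after SUB r0, r0, #1: r0=1-1=0
CMP r0, #0  (cmp 0,0)
BGT loop: not taken
halt.

0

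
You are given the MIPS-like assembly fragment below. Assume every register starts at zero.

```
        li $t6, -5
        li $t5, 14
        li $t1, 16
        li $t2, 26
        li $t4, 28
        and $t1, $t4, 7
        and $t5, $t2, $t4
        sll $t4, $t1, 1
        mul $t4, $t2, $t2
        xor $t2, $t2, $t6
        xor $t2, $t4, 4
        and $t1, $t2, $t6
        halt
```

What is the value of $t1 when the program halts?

672

li $t6, -5 → $t6=-5
li $t5, 14 → $t5=14
li $t1, 16 → $t1=16
li $t2, 26 → $t2=26
li $t4, 28 → $t4=28
and $t1, $t4, 7 → $t1=28&7=4
and $t5, $t2, $t4 → $t5=26&28=24
sll $t4, $t1, 1 → $t4=4<<1=8
mul $t4, $t2, $t2 → $t4=26*26=676
xor $t2, $t2, $t6 → $t2=26^(-5)=-31
xor $t2, $t4, 4 → $t2=676^4=672
and $t1, $t2, $t6 → $t1=672&(-5)=672
halt.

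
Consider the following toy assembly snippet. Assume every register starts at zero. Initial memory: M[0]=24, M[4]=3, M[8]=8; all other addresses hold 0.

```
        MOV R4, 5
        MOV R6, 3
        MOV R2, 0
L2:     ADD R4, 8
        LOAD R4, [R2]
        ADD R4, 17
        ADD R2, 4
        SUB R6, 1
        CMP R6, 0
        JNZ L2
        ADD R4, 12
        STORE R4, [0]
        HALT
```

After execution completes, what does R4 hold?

R4=5
R6=3
R2=0
R4=5+8=13
R4=M[0]=24
R4=24+17=41
R2=0+4=4
R6=3-1=2
CMP R6, 0  (cmp 2,0)
JNZ L2: taken
R4=41+8=49
R4=M[4]=3
R4=3+17=20
R2=4+4=8
R6=2-1=1
CMP R6, 0  (cmp 1,0)
JNZ L2: taken
R4=20+8=28
R4=M[8]=8
R4=8+17=25
R2=8+4=12
R6=1-1=0
CMP R6, 0  (cmp 0,0)
JNZ L2: not taken
R4=25+12=37
STORE R4, [0] → M[0]=37
halt.

37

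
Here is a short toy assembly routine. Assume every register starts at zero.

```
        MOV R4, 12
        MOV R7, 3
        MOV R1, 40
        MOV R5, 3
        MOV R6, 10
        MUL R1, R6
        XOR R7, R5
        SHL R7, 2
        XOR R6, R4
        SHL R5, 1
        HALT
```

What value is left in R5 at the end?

6

MOV R4, 12 → R4=12
MOV R7, 3 → R7=3
MOV R1, 40 → R1=40
MOV R5, 3 → R5=3
MOV R6, 10 → R6=10
MUL R1, R6 → R1=40*10=400
XOR R7, R5 → R7=3^3=0
SHL R7, 2 → R7=0<<2=0
XOR R6, R4 → R6=10^12=6
SHL R5, 1 → R5=3<<1=6
halt.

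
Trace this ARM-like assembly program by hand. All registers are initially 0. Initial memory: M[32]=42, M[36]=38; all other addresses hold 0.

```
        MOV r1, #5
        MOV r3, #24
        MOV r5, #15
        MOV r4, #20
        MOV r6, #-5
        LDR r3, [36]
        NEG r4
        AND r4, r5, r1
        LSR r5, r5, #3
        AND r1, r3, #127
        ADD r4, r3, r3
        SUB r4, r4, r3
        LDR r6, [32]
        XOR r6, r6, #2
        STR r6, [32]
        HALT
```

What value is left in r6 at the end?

after MOV r1, #5: r1=5
after MOV r3, #24: r3=24
after MOV r5, #15: r5=15
after MOV r4, #20: r4=20
after MOV r6, #-5: r6=-5
after LDR r3, [36]: r3=M[36]=38
after NEG r4: r4=-(20)=-20
after AND r4, r5, r1: r4=15&5=5
after LSR r5, r5, #3: r5=15>>3=1
after AND r1, r3, #127: r1=38&127=38
after ADD r4, r3, r3: r4=38+38=76
after SUB r4, r4, r3: r4=76-38=38
after LDR r6, [32]: r6=M[32]=42
after XOR r6, r6, #2: r6=42^2=40
STR r6, [32] → M[32]=40
halt.

40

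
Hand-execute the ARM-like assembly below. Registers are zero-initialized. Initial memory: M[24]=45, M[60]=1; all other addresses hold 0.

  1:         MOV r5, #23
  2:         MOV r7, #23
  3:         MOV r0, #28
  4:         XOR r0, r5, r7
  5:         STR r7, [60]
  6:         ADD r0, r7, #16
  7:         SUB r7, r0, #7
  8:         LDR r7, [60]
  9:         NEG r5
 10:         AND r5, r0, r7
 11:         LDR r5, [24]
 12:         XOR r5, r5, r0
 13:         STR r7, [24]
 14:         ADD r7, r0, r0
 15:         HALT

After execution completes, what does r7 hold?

78

MOV r5, #23 → r5=23
MOV r7, #23 → r7=23
MOV r0, #28 → r0=28
XOR r0, r5, r7 → r0=23^23=0
STR r7, [60] → M[60]=23
ADD r0, r7, #16 → r0=23+16=39
SUB r7, r0, #7 → r7=39-7=32
LDR r7, [60] → r7=M[60]=23
NEG r5 → r5=-(23)=-23
AND r5, r0, r7 → r5=39&23=7
LDR r5, [24] → r5=M[24]=45
XOR r5, r5, r0 → r5=45^39=10
STR r7, [24] → M[24]=23
ADD r7, r0, r0 → r7=39+39=78
halt.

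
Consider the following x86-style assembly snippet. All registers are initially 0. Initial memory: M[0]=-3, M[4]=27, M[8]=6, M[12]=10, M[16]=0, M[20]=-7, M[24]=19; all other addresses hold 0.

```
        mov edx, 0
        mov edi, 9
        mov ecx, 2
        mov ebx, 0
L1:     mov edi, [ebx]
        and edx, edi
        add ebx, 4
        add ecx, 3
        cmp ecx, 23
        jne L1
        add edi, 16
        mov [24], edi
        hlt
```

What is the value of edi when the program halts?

35

edx=0
edi=9
ecx=2
ebx=0
edi=M[0]=-3
edx=0&(-3)=0
ebx=0+4=4
ecx=2+3=5
cmp ecx, 23  (cmp 5,23)
jne L1: taken
edi=M[4]=27
edx=0&27=0
ebx=4+4=8
ecx=5+3=8
cmp ecx, 23  (cmp 8,23)
jne L1: taken
edi=M[8]=6
edx=0&6=0
ebx=8+4=12
ecx=8+3=11
cmp ecx, 23  (cmp 11,23)
jne L1: taken
edi=M[12]=10
edx=0&10=0
ebx=12+4=16
ecx=11+3=14
cmp ecx, 23  (cmp 14,23)
jne L1: taken
edi=M[16]=0
edx=0&0=0
ebx=16+4=20
ecx=14+3=17
cmp ecx, 23  (cmp 17,23)
jne L1: taken
edi=M[20]=-7
edx=0&(-7)=0
ebx=20+4=24
ecx=17+3=20
cmp ecx, 23  (cmp 20,23)
jne L1: taken
edi=M[24]=19
edx=0&19=0
ebx=24+4=28
ecx=20+3=23
cmp ecx, 23  (cmp 23,23)
jne L1: not taken
edi=19+16=35
mov [24], edi → M[24]=35
halt.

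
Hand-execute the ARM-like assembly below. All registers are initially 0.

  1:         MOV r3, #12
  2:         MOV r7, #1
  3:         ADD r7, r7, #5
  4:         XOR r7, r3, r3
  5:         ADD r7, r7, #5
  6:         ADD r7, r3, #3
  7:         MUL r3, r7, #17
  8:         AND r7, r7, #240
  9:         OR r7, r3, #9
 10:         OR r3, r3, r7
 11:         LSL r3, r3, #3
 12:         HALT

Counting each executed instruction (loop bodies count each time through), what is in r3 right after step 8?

255

MOV r3, #12 → r3=12
MOV r7, #1 → r7=1
ADD r7, r7, #5 → r7=1+5=6
XOR r7, r3, r3 → r7=12^12=0
ADD r7, r7, #5 → r7=0+5=5
ADD r7, r3, #3 → r7=12+3=15
MUL r3, r7, #17 → r3=15*17=255
AND r7, r7, #240 → r7=15&240=0
After step 8: r3 = 255.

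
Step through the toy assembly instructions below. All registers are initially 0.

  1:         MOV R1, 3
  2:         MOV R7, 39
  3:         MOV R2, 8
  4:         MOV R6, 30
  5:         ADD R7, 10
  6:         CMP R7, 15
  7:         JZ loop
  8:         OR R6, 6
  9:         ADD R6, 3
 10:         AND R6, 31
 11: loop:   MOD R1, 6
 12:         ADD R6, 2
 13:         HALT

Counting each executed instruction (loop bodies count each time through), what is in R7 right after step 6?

49

MOV R1, 3 → R1=3
MOV R7, 39 → R7=39
MOV R2, 8 → R2=8
MOV R6, 30 → R6=30
ADD R7, 10 → R7=39+10=49
CMP R7, 15  (cmp 49,15)
After step 6: R7 = 49.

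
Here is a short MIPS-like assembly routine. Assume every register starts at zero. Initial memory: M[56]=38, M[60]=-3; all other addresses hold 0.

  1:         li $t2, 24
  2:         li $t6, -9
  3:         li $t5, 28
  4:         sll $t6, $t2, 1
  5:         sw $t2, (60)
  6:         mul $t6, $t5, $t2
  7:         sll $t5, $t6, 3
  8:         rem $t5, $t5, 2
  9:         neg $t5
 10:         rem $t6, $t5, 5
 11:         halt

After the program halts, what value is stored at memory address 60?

li $t2, 24 → $t2=24
li $t6, -9 → $t6=-9
li $t5, 28 → $t5=28
sll $t6, $t2, 1 → $t6=24<<1=48
sw $t2, (60) → M[60]=24
mul $t6, $t5, $t2 → $t6=28*24=672
sll $t5, $t6, 3 → $t5=672<<3=5376
rem $t5, $t5, 2 → $t5=5376%2=0
neg $t5 → $t5=-(0)=0
rem $t6, $t5, 5 → $t6=0%5=0
halt.

24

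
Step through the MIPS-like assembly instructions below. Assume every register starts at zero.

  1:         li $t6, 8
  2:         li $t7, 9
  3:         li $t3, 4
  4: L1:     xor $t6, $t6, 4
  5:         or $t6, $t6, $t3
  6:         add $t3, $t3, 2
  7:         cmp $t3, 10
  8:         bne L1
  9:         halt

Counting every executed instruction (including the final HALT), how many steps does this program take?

after li $t6, 8: $t6=8
after li $t7, 9: $t7=9
after li $t3, 4: $t3=4
after xor $t6, $t6, 4: $t6=8^4=12
after or $t6, $t6, $t3: $t6=12|4=12
after add $t3, $t3, 2: $t3=4+2=6
cmp $t3, 10  (cmp 6,10)
bne L1: taken
after xor $t6, $t6, 4: $t6=12^4=8
after or $t6, $t6, $t3: $t6=8|6=14
after add $t3, $t3, 2: $t3=6+2=8
cmp $t3, 10  (cmp 8,10)
bne L1: taken
after xor $t6, $t6, 4: $t6=14^4=10
after or $t6, $t6, $t3: $t6=10|8=10
after add $t3, $t3, 2: $t3=8+2=10
cmp $t3, 10  (cmp 10,10)
bne L1: not taken
halt.
Total executed instructions: 19.

19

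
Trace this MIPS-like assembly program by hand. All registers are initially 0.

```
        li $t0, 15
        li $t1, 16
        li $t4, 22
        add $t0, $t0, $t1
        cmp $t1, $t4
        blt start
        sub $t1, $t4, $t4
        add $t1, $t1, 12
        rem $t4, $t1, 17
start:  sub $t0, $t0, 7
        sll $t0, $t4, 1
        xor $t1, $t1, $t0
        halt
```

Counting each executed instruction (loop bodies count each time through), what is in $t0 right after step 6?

after li $t0, 15: $t0=15
after li $t1, 16: $t1=16
after li $t4, 22: $t4=22
after add $t0, $t0, $t1: $t0=15+16=31
cmp $t1, $t4  (cmp 16,22)
blt start: taken
After step 6: $t0 = 31.

31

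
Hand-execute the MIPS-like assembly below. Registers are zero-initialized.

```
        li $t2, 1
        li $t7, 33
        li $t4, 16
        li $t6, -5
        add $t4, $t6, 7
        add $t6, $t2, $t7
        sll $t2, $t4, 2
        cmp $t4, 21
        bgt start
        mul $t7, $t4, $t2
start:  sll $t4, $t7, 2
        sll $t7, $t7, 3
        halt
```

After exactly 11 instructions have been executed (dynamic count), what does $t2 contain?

8

after li $t2, 1: $t2=1
after li $t7, 33: $t7=33
after li $t4, 16: $t4=16
after li $t6, -5: $t6=-5
after add $t4, $t6, 7: $t4=(-5)+7=2
after add $t6, $t2, $t7: $t6=1+33=34
after sll $t2, $t4, 2: $t2=2<<2=8
cmp $t4, 21  (cmp 2,21)
bgt start: not taken
after mul $t7, $t4, $t2: $t7=2*8=16
after sll $t4, $t7, 2: $t4=16<<2=64
After step 11: $t2 = 8.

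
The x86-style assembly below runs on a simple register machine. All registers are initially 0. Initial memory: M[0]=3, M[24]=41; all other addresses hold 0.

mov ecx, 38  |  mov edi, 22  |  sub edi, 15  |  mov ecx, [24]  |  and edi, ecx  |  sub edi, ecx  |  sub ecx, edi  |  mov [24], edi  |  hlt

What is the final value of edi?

-40

ecx=38
edi=22
edi=22-15=7
ecx=M[24]=41
edi=7&41=1
edi=1-41=-40
ecx=41-(-40)=81
mov [24], edi → M[24]=-40
halt.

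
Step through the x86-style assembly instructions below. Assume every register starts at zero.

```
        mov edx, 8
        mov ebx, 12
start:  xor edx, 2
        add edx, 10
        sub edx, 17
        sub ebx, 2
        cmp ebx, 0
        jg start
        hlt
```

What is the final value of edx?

-34

edx=8
ebx=12
edx=8^2=10
edx=10+10=20
edx=20-17=3
ebx=12-2=10
cmp ebx, 0  (cmp 10,0)
jg start: taken
edx=3^2=1
edx=1+10=11
edx=11-17=-6
ebx=10-2=8
cmp ebx, 0  (cmp 8,0)
jg start: taken
edx=(-6)^2=-8
edx=(-8)+10=2
edx=2-17=-15
ebx=8-2=6
cmp ebx, 0  (cmp 6,0)
jg start: taken
edx=(-15)^2=-13
edx=(-13)+10=-3
edx=(-3)-17=-20
ebx=6-2=4
cmp ebx, 0  (cmp 4,0)
jg start: taken
edx=(-20)^2=-18
edx=(-18)+10=-8
edx=(-8)-17=-25
ebx=4-2=2
cmp ebx, 0  (cmp 2,0)
jg start: taken
edx=(-25)^2=-27
edx=(-27)+10=-17
edx=(-17)-17=-34
ebx=2-2=0
cmp ebx, 0  (cmp 0,0)
jg start: not taken
halt.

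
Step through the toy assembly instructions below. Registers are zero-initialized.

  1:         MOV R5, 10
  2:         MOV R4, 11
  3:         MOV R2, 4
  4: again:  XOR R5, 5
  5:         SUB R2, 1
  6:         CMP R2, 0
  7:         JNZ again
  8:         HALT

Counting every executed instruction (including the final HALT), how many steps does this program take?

20

MOV R5, 10 → R5=10
MOV R4, 11 → R4=11
MOV R2, 4 → R2=4
XOR R5, 5 → R5=10^5=15
SUB R2, 1 → R2=4-1=3
CMP R2, 0  (cmp 3,0)
JNZ again: taken
XOR R5, 5 → R5=15^5=10
SUB R2, 1 → R2=3-1=2
CMP R2, 0  (cmp 2,0)
JNZ again: taken
XOR R5, 5 → R5=10^5=15
SUB R2, 1 → R2=2-1=1
CMP R2, 0  (cmp 1,0)
JNZ again: taken
XOR R5, 5 → R5=15^5=10
SUB R2, 1 → R2=1-1=0
CMP R2, 0  (cmp 0,0)
JNZ again: not taken
halt.
Total executed instructions: 20.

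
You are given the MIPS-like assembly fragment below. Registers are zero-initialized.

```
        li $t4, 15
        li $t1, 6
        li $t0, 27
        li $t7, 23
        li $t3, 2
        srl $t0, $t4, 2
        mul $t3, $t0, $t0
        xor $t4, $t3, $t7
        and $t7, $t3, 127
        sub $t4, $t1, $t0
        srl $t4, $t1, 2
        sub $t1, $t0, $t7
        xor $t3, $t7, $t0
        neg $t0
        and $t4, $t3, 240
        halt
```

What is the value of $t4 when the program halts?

0

li $t4, 15 → $t4=15
li $t1, 6 → $t1=6
li $t0, 27 → $t0=27
li $t7, 23 → $t7=23
li $t3, 2 → $t3=2
srl $t0, $t4, 2 → $t0=15>>2=3
mul $t3, $t0, $t0 → $t3=3*3=9
xor $t4, $t3, $t7 → $t4=9^23=30
and $t7, $t3, 127 → $t7=9&127=9
sub $t4, $t1, $t0 → $t4=6-3=3
srl $t4, $t1, 2 → $t4=6>>2=1
sub $t1, $t0, $t7 → $t1=3-9=-6
xor $t3, $t7, $t0 → $t3=9^3=10
neg $t0 → $t0=-(3)=-3
and $t4, $t3, 240 → $t4=10&240=0
halt.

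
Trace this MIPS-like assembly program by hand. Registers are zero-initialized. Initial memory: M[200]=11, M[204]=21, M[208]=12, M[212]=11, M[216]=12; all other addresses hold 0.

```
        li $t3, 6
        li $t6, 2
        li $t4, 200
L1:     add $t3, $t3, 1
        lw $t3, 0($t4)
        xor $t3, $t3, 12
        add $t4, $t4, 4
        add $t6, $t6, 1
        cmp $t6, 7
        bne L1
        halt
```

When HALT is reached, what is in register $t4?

220

li $t3, 6 → $t3=6
li $t6, 2 → $t6=2
li $t4, 200 → $t4=200
add $t3, $t3, 1 → $t3=6+1=7
lw $t3, 0($t4) → $t3=M[200]=11
xor $t3, $t3, 12 → $t3=11^12=7
add $t4, $t4, 4 → $t4=200+4=204
add $t6, $t6, 1 → $t6=2+1=3
cmp $t6, 7  (cmp 3,7)
bne L1: taken
add $t3, $t3, 1 → $t3=7+1=8
lw $t3, 0($t4) → $t3=M[204]=21
xor $t3, $t3, 12 → $t3=21^12=25
add $t4, $t4, 4 → $t4=204+4=208
add $t6, $t6, 1 → $t6=3+1=4
cmp $t6, 7  (cmp 4,7)
bne L1: taken
add $t3, $t3, 1 → $t3=25+1=26
lw $t3, 0($t4) → $t3=M[208]=12
xor $t3, $t3, 12 → $t3=12^12=0
add $t4, $t4, 4 → $t4=208+4=212
add $t6, $t6, 1 → $t6=4+1=5
cmp $t6, 7  (cmp 5,7)
bne L1: taken
add $t3, $t3, 1 → $t3=0+1=1
lw $t3, 0($t4) → $t3=M[212]=11
xor $t3, $t3, 12 → $t3=11^12=7
add $t4, $t4, 4 → $t4=212+4=216
add $t6, $t6, 1 → $t6=5+1=6
cmp $t6, 7  (cmp 6,7)
bne L1: taken
add $t3, $t3, 1 → $t3=7+1=8
lw $t3, 0($t4) → $t3=M[216]=12
xor $t3, $t3, 12 → $t3=12^12=0
add $t4, $t4, 4 → $t4=216+4=220
add $t6, $t6, 1 → $t6=6+1=7
cmp $t6, 7  (cmp 7,7)
bne L1: not taken
halt.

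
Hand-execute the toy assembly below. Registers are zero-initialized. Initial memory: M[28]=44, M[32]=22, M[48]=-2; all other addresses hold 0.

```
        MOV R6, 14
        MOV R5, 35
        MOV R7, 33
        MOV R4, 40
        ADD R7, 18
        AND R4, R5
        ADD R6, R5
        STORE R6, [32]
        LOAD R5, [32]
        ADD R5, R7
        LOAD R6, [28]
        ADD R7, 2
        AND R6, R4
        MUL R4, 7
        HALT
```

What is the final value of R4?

224

MOV R6, 14 → R6=14
MOV R5, 35 → R5=35
MOV R7, 33 → R7=33
MOV R4, 40 → R4=40
ADD R7, 18 → R7=33+18=51
AND R4, R5 → R4=40&35=32
ADD R6, R5 → R6=14+35=49
STORE R6, [32] → M[32]=49
LOAD R5, [32] → R5=M[32]=49
ADD R5, R7 → R5=49+51=100
LOAD R6, [28] → R6=M[28]=44
ADD R7, 2 → R7=51+2=53
AND R6, R4 → R6=44&32=32
MUL R4, 7 → R4=32*7=224
halt.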